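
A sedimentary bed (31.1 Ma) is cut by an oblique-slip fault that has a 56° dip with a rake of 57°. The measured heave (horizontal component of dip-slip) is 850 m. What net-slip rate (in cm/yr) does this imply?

0.00583 cm/yr

dip-slip = heave / cos(dip) = 850 / cos(56°) = 1520 m
net slip = dip-slip / sin(rake) = 1520 / sin(57°) = 1812 m
rate = 1812 m / 31.1 Ma = 0.0000583 m/yr = 0.00583 cm/yr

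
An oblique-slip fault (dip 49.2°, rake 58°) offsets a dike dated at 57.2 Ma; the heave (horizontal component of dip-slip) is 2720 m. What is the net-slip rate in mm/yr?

0.0858 mm/yr

dip-slip = heave / cos(dip) = 2720 / cos(49.2°) = 4163 m
net slip = dip-slip / sin(rake) = 4163 / sin(58°) = 4909 m
rate = 4909 m / 57.2 Ma = 0.0000858 m/yr = 0.0858 mm/yr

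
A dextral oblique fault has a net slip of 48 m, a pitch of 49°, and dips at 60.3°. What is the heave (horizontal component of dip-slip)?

dip-slip = net slip × sin(rake) = 48 m × sin(49°) = 36.23 m
heave = dip-slip × cos(dip) = 36.23 × cos(60.3°) = 17.9 m

17.9 m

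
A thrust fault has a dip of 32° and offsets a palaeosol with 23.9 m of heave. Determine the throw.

throw = heave × tan(dip) = 23.9 × tan(32°) = 14.9 m

14.9 m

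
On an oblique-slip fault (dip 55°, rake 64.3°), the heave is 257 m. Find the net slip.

dip-slip = heave / cos(dip) = 257 / cos(55°) = 448.1 m
net slip = dip-slip / sin(rake) = 448.1 / sin(64.3°) = 497 m

497 m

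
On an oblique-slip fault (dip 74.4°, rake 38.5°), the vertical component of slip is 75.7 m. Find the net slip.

126 m

dip-slip = throw / sin(dip) = 75.7 / sin(74.4°) = 78.60 m
net slip = dip-slip / sin(rake) = 78.60 / sin(38.5°) = 126 m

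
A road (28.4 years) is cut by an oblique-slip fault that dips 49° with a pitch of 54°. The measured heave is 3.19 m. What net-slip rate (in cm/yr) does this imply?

21.2 cm/yr

dip-slip = heave / cos(dip) = 3.19 / cos(49°) = 4.862 m
net slip = dip-slip / sin(rake) = 4.862 / sin(54°) = 6.010 m
rate = 6.010 m / 28.4 years = 0.212 m/yr = 21.2 cm/yr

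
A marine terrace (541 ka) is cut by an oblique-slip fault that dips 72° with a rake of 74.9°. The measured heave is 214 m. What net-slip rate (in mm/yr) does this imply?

1.33 mm/yr

dip-slip = heave / cos(dip) = 214 / cos(72°) = 692.5 m
net slip = dip-slip / sin(rake) = 692.5 / sin(74.9°) = 717.3 m
rate = 717.3 m / 541 ka = 0.00133 m/yr = 1.33 mm/yr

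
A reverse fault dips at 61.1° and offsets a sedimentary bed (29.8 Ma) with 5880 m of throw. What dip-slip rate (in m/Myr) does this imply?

dip-slip = throw / sin(dip) = 5880 m / sin(61.1°) = 6716 m
rate = 6716 m / 29.8 Ma = 0.000225 m/yr = 225 m/Myr

225 m/Myr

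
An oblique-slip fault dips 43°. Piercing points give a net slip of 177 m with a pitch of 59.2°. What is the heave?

dip-slip = net slip × sin(rake) = 177 m × sin(59.2°) = 152 m
heave = dip-slip × cos(dip) = 152 × cos(43°) = 111 m

111 m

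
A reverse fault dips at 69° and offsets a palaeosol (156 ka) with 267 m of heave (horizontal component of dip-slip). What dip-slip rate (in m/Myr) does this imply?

dip-slip = heave / cos(dip) = 267 m / cos(69°) = 745 m
rate = 745 m / 156 ka = 0.00478 m/yr = 4780 m/Myr

4780 m/Myr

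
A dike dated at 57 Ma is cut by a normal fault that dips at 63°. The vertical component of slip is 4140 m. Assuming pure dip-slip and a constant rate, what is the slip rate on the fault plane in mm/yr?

dip-slip = throw / sin(dip) = 4140 m / sin(63°) = 4646 m
rate = 4646 m / 57 Ma = 0.0000815 m/yr = 0.0815 mm/yr

0.0815 mm/yr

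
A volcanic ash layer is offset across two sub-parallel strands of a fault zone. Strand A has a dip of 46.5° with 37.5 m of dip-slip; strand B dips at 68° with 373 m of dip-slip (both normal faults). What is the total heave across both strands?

heave_A = 37.5 × cos(46.5°) = 25.81 m
heave_B = 373 × cos(68°) = 139.7 m
total = 25.81 + 139.7 = 166 m

166 m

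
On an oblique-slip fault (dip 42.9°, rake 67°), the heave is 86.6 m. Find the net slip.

128 m

dip-slip = heave / cos(dip) = 86.6 / cos(42.9°) = 118.2 m
net slip = dip-slip / sin(rake) = 118.2 / sin(67°) = 128 m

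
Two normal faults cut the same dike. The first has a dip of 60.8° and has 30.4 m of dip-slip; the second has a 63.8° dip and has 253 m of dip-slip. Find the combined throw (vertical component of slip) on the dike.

254 m

throw_A = 30.4 × sin(60.8°) = 26.54 m
throw_B = 253 × sin(63.8°) = 227 m
total = 26.54 + 227 = 254 m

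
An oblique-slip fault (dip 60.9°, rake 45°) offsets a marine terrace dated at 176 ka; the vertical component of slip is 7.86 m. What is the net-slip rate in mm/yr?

dip-slip = throw / sin(dip) = 7.86 / sin(60.9°) = 8.995 m
net slip = dip-slip / sin(rake) = 8.995 / sin(45°) = 12.72 m
rate = 12.72 m / 176 ka = 0.0000723 m/yr = 0.0723 mm/yr

0.0723 mm/yr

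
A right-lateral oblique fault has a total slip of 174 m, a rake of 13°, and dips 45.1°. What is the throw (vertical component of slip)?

27.7 m

dip-slip = net slip × sin(rake) = 174 m × sin(13°) = 39.14 m
throw = dip-slip × sin(dip) = 39.14 × sin(45.1°) = 27.7 m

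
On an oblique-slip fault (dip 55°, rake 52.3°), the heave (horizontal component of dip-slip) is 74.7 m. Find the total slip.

dip-slip = heave / cos(dip) = 74.7 / cos(55°) = 130.2 m
net slip = dip-slip / sin(rake) = 130.2 / sin(52.3°) = 165 m

165 m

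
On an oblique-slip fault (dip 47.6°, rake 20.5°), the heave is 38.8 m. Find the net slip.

dip-slip = heave / cos(dip) = 38.8 / cos(47.6°) = 57.54 m
net slip = dip-slip / sin(rake) = 57.54 / sin(20.5°) = 164 m

164 m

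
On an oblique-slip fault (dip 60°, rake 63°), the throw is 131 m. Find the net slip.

dip-slip = throw / sin(dip) = 131 / sin(60°) = 151.3 m
net slip = dip-slip / sin(rake) = 151.3 / sin(63°) = 170 m

170 m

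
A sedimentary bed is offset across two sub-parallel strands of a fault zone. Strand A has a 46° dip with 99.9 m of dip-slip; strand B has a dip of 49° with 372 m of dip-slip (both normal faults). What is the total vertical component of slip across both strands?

throw_A = 99.9 × sin(46°) = 71.86 m
throw_B = 372 × sin(49°) = 280.8 m
total = 71.86 + 280.8 = 353 m

353 m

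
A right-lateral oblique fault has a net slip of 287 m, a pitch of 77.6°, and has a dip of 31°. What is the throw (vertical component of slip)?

dip-slip = net slip × sin(rake) = 287 m × sin(77.6°) = 280.3 m
throw = dip-slip × sin(dip) = 280.3 × sin(31°) = 144 m

144 m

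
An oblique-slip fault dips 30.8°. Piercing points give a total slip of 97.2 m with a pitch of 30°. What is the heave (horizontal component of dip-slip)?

dip-slip = net slip × sin(rake) = 97.2 m × sin(30°) = 48.60 m
heave = dip-slip × cos(dip) = 48.60 × cos(30.8°) = 41.7 m

41.7 m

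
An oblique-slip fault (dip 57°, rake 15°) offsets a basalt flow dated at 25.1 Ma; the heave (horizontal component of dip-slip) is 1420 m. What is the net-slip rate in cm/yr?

0.0401 cm/yr

dip-slip = heave / cos(dip) = 1420 / cos(57°) = 2607 m
net slip = dip-slip / sin(rake) = 2607 / sin(15°) = 10070 m
rate = 10070 m / 25.1 Ma = 0.000401 m/yr = 0.0401 cm/yr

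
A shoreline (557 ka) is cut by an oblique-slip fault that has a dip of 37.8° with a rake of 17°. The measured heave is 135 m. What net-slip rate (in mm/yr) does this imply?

dip-slip = heave / cos(dip) = 135 / cos(37.8°) = 170.9 m
net slip = dip-slip / sin(rake) = 170.9 / sin(17°) = 584.4 m
rate = 584.4 m / 557 ka = 0.00105 m/yr = 1.05 mm/yr

1.05 mm/yr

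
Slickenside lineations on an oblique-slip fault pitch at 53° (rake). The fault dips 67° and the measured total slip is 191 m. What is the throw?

dip-slip = net slip × sin(rake) = 191 m × sin(53°) = 152.5 m
throw = dip-slip × sin(dip) = 152.5 × sin(67°) = 140 m

140 m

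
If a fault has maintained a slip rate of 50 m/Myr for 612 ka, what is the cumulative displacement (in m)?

30.6 m

slip = rate × time = 50 m/Myr × 612 ka = 30.6 m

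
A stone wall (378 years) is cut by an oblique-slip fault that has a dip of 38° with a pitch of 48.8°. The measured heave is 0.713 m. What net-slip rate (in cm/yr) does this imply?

0.318 cm/yr

dip-slip = heave / cos(dip) = 0.713 / cos(38°) = 0.9048 m
net slip = dip-slip / sin(rake) = 0.9048 / sin(48.8°) = 1.203 m
rate = 1.203 m / 378 years = 0.00318 m/yr = 0.318 cm/yr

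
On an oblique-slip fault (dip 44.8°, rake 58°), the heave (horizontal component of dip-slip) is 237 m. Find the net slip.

dip-slip = heave / cos(dip) = 237 / cos(44.8°) = 334 m
net slip = dip-slip / sin(rake) = 334 / sin(58°) = 394 m

394 m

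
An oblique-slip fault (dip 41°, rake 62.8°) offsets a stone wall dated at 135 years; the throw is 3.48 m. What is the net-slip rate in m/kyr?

44.2 m/kyr

dip-slip = throw / sin(dip) = 3.48 / sin(41°) = 5.304 m
net slip = dip-slip / sin(rake) = 5.304 / sin(62.8°) = 5.964 m
rate = 5.964 m / 135 years = 0.0442 m/yr = 44.2 m/kyr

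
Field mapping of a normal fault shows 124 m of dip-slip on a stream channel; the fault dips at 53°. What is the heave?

heave = dip-slip × cos(dip) = 124 m × cos(53°) = 74.6 m

74.6 m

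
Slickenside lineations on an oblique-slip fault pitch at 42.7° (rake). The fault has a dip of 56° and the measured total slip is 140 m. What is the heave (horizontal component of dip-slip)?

53.1 m

dip-slip = net slip × sin(rake) = 140 m × sin(42.7°) = 94.94 m
heave = dip-slip × cos(dip) = 94.94 × cos(56°) = 53.1 m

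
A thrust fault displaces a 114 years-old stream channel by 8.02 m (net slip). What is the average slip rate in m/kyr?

rate = 8.02 m / 114 years = 0.0704 m/yr = 70.4 m/kyr

70.4 m/kyr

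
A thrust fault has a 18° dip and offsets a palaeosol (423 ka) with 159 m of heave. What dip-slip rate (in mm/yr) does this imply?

0.395 mm/yr

dip-slip = heave / cos(dip) = 159 m / cos(18°) = 167.2 m
rate = 167.2 m / 423 ka = 0.000395 m/yr = 0.395 mm/yr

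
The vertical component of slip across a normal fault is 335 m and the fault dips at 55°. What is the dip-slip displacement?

dip-slip = throw / sin(dip) = 335 / sin(55°) = 409 m

409 m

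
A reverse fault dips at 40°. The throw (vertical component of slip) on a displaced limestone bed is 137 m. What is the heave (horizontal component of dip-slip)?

heave = throw / tan(dip) = 137 / tan(40°) = 163 m

163 m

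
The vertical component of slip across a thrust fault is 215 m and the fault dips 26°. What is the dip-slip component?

490 m

dip-slip = throw / sin(dip) = 215 / sin(26°) = 490 m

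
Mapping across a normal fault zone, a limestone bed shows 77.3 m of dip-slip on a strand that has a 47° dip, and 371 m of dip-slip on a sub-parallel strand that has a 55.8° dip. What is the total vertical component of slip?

363 m

throw_A = 77.3 × sin(47°) = 56.53 m
throw_B = 371 × sin(55.8°) = 306.8 m
total = 56.53 + 306.8 = 363 m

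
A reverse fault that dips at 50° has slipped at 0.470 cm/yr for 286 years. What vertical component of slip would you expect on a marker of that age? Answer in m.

dip-slip = rate × time = 0.470 cm/yr × 286 years = 1.344 m
throw = dip-slip × sin(dip) = 1.344 × sin(50°) = 1.03 m

1.03 m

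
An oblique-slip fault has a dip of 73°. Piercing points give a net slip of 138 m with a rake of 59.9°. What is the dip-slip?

119 m

dip-slip = net slip × sin(rake) = 138 m × sin(59.9°) = 119 m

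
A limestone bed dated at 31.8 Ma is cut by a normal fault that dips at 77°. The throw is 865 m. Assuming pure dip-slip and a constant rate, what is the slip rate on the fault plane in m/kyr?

dip-slip = throw / sin(dip) = 865 m / sin(77°) = 887.8 m
rate = 887.8 m / 31.8 Ma = 0.0000279 m/yr = 0.0279 m/kyr

0.0279 m/kyr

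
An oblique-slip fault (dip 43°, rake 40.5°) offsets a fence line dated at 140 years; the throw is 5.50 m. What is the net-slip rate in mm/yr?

88.7 mm/yr

dip-slip = throw / sin(dip) = 5.50 / sin(43°) = 8.065 m
net slip = dip-slip / sin(rake) = 8.065 / sin(40.5°) = 12.42 m
rate = 12.42 m / 140 years = 0.0887 m/yr = 88.7 mm/yr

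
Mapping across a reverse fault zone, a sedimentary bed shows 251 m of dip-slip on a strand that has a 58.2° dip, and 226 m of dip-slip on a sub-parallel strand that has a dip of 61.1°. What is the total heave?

241 m

heave_A = 251 × cos(58.2°) = 132.3 m
heave_B = 226 × cos(61.1°) = 109.2 m
total = 132.3 + 109.2 = 241 m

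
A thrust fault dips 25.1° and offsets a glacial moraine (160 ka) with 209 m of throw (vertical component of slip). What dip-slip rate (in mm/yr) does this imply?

3.08 mm/yr

dip-slip = throw / sin(dip) = 209 m / sin(25.1°) = 492.7 m
rate = 492.7 m / 160 ka = 0.00308 m/yr = 3.08 mm/yr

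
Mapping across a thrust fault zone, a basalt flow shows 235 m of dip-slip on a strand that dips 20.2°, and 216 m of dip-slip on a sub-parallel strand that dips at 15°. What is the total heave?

429 m

heave_A = 235 × cos(20.2°) = 220.5 m
heave_B = 216 × cos(15°) = 208.6 m
total = 220.5 + 208.6 = 429 m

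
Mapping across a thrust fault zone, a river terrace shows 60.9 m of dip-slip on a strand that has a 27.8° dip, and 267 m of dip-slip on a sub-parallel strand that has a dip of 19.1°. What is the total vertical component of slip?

116 m

throw_A = 60.9 × sin(27.8°) = 28.40 m
throw_B = 267 × sin(19.1°) = 87.37 m
total = 28.40 + 87.37 = 116 m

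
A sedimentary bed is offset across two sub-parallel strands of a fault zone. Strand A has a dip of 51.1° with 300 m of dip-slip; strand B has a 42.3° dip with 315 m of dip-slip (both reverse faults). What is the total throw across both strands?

throw_A = 300 × sin(51.1°) = 233.5 m
throw_B = 315 × sin(42.3°) = 212 m
total = 233.5 + 212 = 445 m

445 m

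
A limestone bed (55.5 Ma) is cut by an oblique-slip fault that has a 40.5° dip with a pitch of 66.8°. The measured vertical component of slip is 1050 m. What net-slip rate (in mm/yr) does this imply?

0.0317 mm/yr

dip-slip = throw / sin(dip) = 1050 / sin(40.5°) = 1617 m
net slip = dip-slip / sin(rake) = 1617 / sin(66.8°) = 1759 m
rate = 1759 m / 55.5 Ma = 0.0000317 m/yr = 0.0317 mm/yr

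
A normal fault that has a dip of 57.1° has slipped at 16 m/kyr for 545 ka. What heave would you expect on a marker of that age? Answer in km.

dip-slip = rate × time = 16 m/kyr × 545 ka = 8720 m
heave = dip-slip × cos(dip) = 8720 × cos(57.1°) = 4740 m = 4.74 km

4.74 km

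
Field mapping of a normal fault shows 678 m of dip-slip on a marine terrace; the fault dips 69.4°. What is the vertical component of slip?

throw = dip-slip × sin(dip) = 678 m × sin(69.4°) = 635 m

635 m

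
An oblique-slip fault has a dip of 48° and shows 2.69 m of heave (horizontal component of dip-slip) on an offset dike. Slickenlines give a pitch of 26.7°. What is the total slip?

8.95 m

dip-slip = heave / cos(dip) = 2.69 / cos(48°) = 4.020 m
net slip = dip-slip / sin(rake) = 4.020 / sin(26.7°) = 8.95 m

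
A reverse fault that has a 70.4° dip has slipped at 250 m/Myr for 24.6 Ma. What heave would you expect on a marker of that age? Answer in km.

2.06 km

dip-slip = rate × time = 250 m/Myr × 24.6 Ma = 6150 m
heave = dip-slip × cos(dip) = 6150 × cos(70.4°) = 2060 m = 2.06 km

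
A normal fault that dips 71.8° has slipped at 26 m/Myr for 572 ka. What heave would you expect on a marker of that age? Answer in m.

4.65 m

dip-slip = rate × time = 26 m/Myr × 572 ka = 14.87 m
heave = dip-slip × cos(dip) = 14.87 × cos(71.8°) = 4.65 m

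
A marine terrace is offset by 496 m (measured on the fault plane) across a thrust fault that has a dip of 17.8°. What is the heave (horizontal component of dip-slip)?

472 m

heave = dip-slip × cos(dip) = 496 m × cos(17.8°) = 472 m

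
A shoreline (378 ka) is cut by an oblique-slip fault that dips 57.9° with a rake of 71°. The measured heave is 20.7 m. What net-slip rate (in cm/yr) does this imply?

0.0109 cm/yr

dip-slip = heave / cos(dip) = 20.7 / cos(57.9°) = 38.95 m
net slip = dip-slip / sin(rake) = 38.95 / sin(71°) = 41.20 m
rate = 41.20 m / 378 ka = 0.000109 m/yr = 0.0109 cm/yr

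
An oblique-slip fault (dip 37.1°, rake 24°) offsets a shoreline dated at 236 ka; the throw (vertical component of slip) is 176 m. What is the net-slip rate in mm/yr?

3.04 mm/yr

dip-slip = throw / sin(dip) = 176 / sin(37.1°) = 291.8 m
net slip = dip-slip / sin(rake) = 291.8 / sin(24°) = 717.4 m
rate = 717.4 m / 236 ka = 0.00304 m/yr = 3.04 mm/yr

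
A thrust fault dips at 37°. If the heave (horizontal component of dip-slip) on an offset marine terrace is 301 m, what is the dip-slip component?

dip-slip = heave / cos(dip) = 301 / cos(37°) = 377 m

377 m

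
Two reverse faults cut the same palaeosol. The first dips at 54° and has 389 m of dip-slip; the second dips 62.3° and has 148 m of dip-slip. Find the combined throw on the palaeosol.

446 m

throw_A = 389 × sin(54°) = 314.7 m
throw_B = 148 × sin(62.3°) = 131 m
total = 314.7 + 131 = 446 m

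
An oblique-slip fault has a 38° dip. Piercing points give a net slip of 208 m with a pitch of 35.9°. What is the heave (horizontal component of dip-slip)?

96.1 m

dip-slip = net slip × sin(rake) = 208 m × sin(35.9°) = 122 m
heave = dip-slip × cos(dip) = 122 × cos(38°) = 96.1 m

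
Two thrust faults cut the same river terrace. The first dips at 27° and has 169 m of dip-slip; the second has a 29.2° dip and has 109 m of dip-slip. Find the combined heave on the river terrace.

246 m

heave_A = 169 × cos(27°) = 150.6 m
heave_B = 109 × cos(29.2°) = 95.15 m
total = 150.6 + 95.15 = 246 m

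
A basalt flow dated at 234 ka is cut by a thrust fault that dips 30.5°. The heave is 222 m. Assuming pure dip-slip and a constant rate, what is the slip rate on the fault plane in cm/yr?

0.110 cm/yr

dip-slip = heave / cos(dip) = 222 m / cos(30.5°) = 257.7 m
rate = 257.7 m / 234 ka = 0.00110 m/yr = 0.110 cm/yr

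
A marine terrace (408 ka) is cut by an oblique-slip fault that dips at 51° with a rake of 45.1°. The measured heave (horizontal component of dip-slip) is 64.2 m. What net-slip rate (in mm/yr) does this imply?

0.353 mm/yr

dip-slip = heave / cos(dip) = 64.2 / cos(51°) = 102 m
net slip = dip-slip / sin(rake) = 102 / sin(45.1°) = 144 m
rate = 144 m / 408 ka = 0.000353 m/yr = 0.353 mm/yr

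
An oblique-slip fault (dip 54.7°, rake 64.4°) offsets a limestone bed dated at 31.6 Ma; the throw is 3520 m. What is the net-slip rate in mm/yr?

0.151 mm/yr

dip-slip = throw / sin(dip) = 3520 / sin(54.7°) = 4313 m
net slip = dip-slip / sin(rake) = 4313 / sin(64.4°) = 4782 m
rate = 4782 m / 31.6 Ma = 0.000151 m/yr = 0.151 mm/yr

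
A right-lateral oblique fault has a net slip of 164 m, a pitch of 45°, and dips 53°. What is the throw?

dip-slip = net slip × sin(rake) = 164 m × sin(45°) = 116 m
throw = dip-slip × sin(dip) = 116 × sin(53°) = 92.6 m

92.6 m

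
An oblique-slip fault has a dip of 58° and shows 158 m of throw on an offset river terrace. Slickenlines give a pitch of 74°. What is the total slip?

dip-slip = throw / sin(dip) = 158 / sin(58°) = 186.3 m
net slip = dip-slip / sin(rake) = 186.3 / sin(74°) = 194 m

194 m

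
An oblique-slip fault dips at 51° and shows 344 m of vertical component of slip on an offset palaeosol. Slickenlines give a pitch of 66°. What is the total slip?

485 m

dip-slip = throw / sin(dip) = 344 / sin(51°) = 442.6 m
net slip = dip-slip / sin(rake) = 442.6 / sin(66°) = 485 m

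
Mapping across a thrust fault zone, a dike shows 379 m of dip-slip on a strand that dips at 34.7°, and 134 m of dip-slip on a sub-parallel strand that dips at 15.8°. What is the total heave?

heave_A = 379 × cos(34.7°) = 311.6 m
heave_B = 134 × cos(15.8°) = 128.9 m
total = 311.6 + 128.9 = 441 m

441 m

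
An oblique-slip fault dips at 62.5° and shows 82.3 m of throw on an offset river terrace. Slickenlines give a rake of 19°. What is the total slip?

dip-slip = throw / sin(dip) = 82.3 / sin(62.5°) = 92.78 m
net slip = dip-slip / sin(rake) = 92.78 / sin(19°) = 285 m

285 m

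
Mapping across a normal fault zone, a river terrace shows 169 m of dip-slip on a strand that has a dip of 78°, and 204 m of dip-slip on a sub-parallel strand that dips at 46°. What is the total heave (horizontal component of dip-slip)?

heave_A = 169 × cos(78°) = 35.14 m
heave_B = 204 × cos(46°) = 141.7 m
total = 35.14 + 141.7 = 177 m

177 m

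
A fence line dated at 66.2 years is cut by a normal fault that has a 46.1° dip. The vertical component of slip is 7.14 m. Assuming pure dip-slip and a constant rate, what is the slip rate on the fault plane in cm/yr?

dip-slip = throw / sin(dip) = 7.14 m / sin(46.1°) = 9.909 m
rate = 9.909 m / 66.2 years = 0.150 m/yr = 15 cm/yr

15 cm/yr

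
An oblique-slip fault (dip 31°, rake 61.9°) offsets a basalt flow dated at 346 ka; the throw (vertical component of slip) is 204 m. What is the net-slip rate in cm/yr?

0.130 cm/yr

dip-slip = throw / sin(dip) = 204 / sin(31°) = 396.1 m
net slip = dip-slip / sin(rake) = 396.1 / sin(61.9°) = 449 m
rate = 449 m / 346 ka = 0.00130 m/yr = 0.130 cm/yr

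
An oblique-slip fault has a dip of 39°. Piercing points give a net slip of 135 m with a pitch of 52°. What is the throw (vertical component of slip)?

66.9 m

dip-slip = net slip × sin(rake) = 135 m × sin(52°) = 106.4 m
throw = dip-slip × sin(dip) = 106.4 × sin(39°) = 66.9 m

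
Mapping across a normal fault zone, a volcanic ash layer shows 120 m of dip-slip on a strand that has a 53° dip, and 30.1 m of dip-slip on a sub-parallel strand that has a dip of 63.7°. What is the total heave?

85.6 m

heave_A = 120 × cos(53°) = 72.22 m
heave_B = 30.1 × cos(63.7°) = 13.34 m
total = 72.22 + 13.34 = 85.6 m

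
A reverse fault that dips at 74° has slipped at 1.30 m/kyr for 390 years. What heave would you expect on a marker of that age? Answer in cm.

dip-slip = rate × time = 1.30 m/kyr × 390 years = 0.5070 m
heave = dip-slip × cos(dip) = 0.5070 × cos(74°) = 0.140 m = 14 cm

14 cm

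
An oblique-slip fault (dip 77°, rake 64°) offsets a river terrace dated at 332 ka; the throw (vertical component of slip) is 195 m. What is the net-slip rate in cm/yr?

dip-slip = throw / sin(dip) = 195 / sin(77°) = 200.1 m
net slip = dip-slip / sin(rake) = 200.1 / sin(64°) = 222.7 m
rate = 222.7 m / 332 ka = 0.000671 m/yr = 0.0671 cm/yr

0.0671 cm/yr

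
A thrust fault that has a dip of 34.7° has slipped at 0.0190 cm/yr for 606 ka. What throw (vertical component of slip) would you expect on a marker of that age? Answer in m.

dip-slip = rate × time = 0.0190 cm/yr × 606 ka = 115.1 m
throw = dip-slip × sin(dip) = 115.1 × sin(34.7°) = 65.5 m

65.5 m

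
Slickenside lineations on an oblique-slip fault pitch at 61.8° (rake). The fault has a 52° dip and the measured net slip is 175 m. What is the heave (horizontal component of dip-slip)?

95 m

dip-slip = net slip × sin(rake) = 175 m × sin(61.8°) = 154.2 m
heave = dip-slip × cos(dip) = 154.2 × cos(52°) = 95 m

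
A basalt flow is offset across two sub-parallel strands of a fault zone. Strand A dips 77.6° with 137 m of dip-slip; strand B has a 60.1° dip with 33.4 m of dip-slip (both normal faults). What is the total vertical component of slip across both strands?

163 m

throw_A = 137 × sin(77.6°) = 133.8 m
throw_B = 33.4 × sin(60.1°) = 28.95 m
total = 133.8 + 28.95 = 163 m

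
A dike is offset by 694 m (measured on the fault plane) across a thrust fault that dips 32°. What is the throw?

368 m

throw = dip-slip × sin(dip) = 694 m × sin(32°) = 368 m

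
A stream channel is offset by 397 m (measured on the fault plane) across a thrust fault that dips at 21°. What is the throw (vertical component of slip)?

throw = dip-slip × sin(dip) = 397 m × sin(21°) = 142 m

142 m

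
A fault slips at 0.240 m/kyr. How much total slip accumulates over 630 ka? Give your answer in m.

151 m

slip = rate × time = 0.240 m/kyr × 630 ka = 151 m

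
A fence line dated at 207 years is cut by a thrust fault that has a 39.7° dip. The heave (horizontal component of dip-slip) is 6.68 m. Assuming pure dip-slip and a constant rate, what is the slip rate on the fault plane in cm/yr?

4.19 cm/yr

dip-slip = heave / cos(dip) = 6.68 m / cos(39.7°) = 8.682 m
rate = 8.682 m / 207 years = 0.0419 m/yr = 4.19 cm/yr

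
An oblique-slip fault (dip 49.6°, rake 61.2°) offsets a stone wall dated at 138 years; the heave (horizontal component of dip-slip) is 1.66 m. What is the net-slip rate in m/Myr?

21200 m/Myr

dip-slip = heave / cos(dip) = 1.66 / cos(49.6°) = 2.561 m
net slip = dip-slip / sin(rake) = 2.561 / sin(61.2°) = 2.923 m
rate = 2.923 m / 138 years = 0.0212 m/yr = 21200 m/Myr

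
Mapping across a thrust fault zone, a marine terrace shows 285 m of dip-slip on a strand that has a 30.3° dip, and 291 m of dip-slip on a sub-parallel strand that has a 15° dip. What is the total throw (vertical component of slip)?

throw_A = 285 × sin(30.3°) = 143.8 m
throw_B = 291 × sin(15°) = 75.32 m
total = 143.8 + 75.32 = 219 m

219 m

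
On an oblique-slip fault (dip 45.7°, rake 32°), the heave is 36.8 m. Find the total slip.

dip-slip = heave / cos(dip) = 36.8 / cos(45.7°) = 52.69 m
net slip = dip-slip / sin(rake) = 52.69 / sin(32°) = 99.4 m

99.4 m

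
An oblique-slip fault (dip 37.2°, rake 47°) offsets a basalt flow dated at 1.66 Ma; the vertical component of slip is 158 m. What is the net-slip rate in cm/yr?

dip-slip = throw / sin(dip) = 158 / sin(37.2°) = 261.3 m
net slip = dip-slip / sin(rake) = 261.3 / sin(47°) = 357.3 m
rate = 357.3 m / 1.66 Ma = 0.000215 m/yr = 0.0215 cm/yr

0.0215 cm/yr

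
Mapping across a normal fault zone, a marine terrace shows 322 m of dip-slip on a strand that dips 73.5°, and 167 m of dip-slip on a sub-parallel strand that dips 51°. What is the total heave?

197 m

heave_A = 322 × cos(73.5°) = 91.45 m
heave_B = 167 × cos(51°) = 105.1 m
total = 91.45 + 105.1 = 197 m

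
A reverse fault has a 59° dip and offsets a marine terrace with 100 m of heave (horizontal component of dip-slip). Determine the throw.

166 m

throw = heave × tan(dip) = 100 × tan(59°) = 166 m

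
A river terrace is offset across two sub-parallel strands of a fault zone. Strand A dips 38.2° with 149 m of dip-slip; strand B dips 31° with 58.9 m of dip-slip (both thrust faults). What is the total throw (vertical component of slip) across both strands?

122 m

throw_A = 149 × sin(38.2°) = 92.14 m
throw_B = 58.9 × sin(31°) = 30.34 m
total = 92.14 + 30.34 = 122 m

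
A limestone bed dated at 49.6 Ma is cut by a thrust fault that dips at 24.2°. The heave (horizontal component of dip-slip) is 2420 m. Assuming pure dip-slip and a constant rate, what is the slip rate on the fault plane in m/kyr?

0.0535 m/kyr

dip-slip = heave / cos(dip) = 2420 m / cos(24.2°) = 2653 m
rate = 2653 m / 49.6 Ma = 0.0000535 m/yr = 0.0535 m/kyr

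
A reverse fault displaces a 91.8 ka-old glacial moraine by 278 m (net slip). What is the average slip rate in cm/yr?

rate = 278 m / 91.8 ka = 0.00303 m/yr = 0.303 cm/yr

0.303 cm/yr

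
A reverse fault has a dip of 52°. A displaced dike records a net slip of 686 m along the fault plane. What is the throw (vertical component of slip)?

541 m

throw = dip-slip × sin(dip) = 686 m × sin(52°) = 541 m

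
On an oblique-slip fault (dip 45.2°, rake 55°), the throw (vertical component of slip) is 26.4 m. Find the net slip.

dip-slip = throw / sin(dip) = 26.4 / sin(45.2°) = 37.21 m
net slip = dip-slip / sin(rake) = 37.21 / sin(55°) = 45.4 m

45.4 m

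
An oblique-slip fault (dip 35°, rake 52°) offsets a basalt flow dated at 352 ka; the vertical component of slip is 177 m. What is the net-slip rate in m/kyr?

1.11 m/kyr

dip-slip = throw / sin(dip) = 177 / sin(35°) = 308.6 m
net slip = dip-slip / sin(rake) = 308.6 / sin(52°) = 391.6 m
rate = 391.6 m / 352 ka = 0.00111 m/yr = 1.11 m/kyr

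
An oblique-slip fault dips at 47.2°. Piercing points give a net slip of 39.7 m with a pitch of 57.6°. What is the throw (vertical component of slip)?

24.6 m

dip-slip = net slip × sin(rake) = 39.7 m × sin(57.6°) = 33.52 m
throw = dip-slip × sin(dip) = 33.52 × sin(47.2°) = 24.6 m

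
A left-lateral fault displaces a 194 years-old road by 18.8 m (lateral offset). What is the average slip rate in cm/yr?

rate = 18.8 m / 194 years = 0.0969 m/yr = 9.69 cm/yr

9.69 cm/yr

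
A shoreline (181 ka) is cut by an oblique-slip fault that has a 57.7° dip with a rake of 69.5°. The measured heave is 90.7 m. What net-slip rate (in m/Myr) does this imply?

dip-slip = heave / cos(dip) = 90.7 / cos(57.7°) = 169.7 m
net slip = dip-slip / sin(rake) = 169.7 / sin(69.5°) = 181.2 m
rate = 181.2 m / 181 ka = 0.00100 m/yr = 1000 m/Myr

1000 m/Myr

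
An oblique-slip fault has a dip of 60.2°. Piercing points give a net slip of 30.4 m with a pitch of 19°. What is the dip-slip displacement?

dip-slip = net slip × sin(rake) = 30.4 m × sin(19°) = 9.90 m

9.90 m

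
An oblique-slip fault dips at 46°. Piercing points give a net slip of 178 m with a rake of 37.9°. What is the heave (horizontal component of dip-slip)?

dip-slip = net slip × sin(rake) = 178 m × sin(37.9°) = 109.3 m
heave = dip-slip × cos(dip) = 109.3 × cos(46°) = 76 m

76 m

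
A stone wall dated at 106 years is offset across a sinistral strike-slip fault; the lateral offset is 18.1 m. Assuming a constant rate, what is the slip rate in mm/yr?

rate = 18.1 m / 106 years = 0.171 m/yr = 171 mm/yr

171 mm/yr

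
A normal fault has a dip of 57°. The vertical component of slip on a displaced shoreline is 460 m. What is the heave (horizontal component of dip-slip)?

heave = throw / tan(dip) = 460 / tan(57°) = 299 m

299 m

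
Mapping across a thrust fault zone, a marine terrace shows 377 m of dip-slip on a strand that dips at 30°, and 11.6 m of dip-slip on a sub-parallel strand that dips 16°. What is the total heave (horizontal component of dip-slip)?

heave_A = 377 × cos(30°) = 326.5 m
heave_B = 11.6 × cos(16°) = 11.15 m
total = 326.5 + 11.15 = 338 m

338 m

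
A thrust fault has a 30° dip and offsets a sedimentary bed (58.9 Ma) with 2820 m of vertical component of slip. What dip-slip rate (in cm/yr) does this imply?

0.00958 cm/yr

dip-slip = throw / sin(dip) = 2820 m / sin(30°) = 5640 m
rate = 5640 m / 58.9 Ma = 0.0000958 m/yr = 0.00958 cm/yr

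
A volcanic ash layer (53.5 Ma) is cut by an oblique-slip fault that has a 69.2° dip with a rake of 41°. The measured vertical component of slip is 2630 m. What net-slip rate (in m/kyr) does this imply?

0.0802 m/kyr

dip-slip = throw / sin(dip) = 2630 / sin(69.2°) = 2813 m
net slip = dip-slip / sin(rake) = 2813 / sin(41°) = 4288 m
rate = 4288 m / 53.5 Ma = 0.0000802 m/yr = 0.0802 m/kyr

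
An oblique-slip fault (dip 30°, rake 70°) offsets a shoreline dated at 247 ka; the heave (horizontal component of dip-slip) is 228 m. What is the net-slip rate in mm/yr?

dip-slip = heave / cos(dip) = 228 / cos(30°) = 263.3 m
net slip = dip-slip / sin(rake) = 263.3 / sin(70°) = 280.2 m
rate = 280.2 m / 247 ka = 0.00113 m/yr = 1.13 mm/yr

1.13 mm/yr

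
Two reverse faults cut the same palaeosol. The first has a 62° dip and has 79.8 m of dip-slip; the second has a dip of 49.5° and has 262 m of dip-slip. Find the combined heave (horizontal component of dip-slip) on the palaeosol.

heave_A = 79.8 × cos(62°) = 37.46 m
heave_B = 262 × cos(49.5°) = 170.2 m
total = 37.46 + 170.2 = 208 m

208 m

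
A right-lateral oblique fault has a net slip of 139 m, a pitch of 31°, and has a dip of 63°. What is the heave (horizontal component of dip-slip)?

dip-slip = net slip × sin(rake) = 139 m × sin(31°) = 71.59 m
heave = dip-slip × cos(dip) = 71.59 × cos(63°) = 32.5 m

32.5 m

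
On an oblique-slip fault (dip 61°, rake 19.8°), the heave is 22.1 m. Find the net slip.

135 m

dip-slip = heave / cos(dip) = 22.1 / cos(61°) = 45.58 m
net slip = dip-slip / sin(rake) = 45.58 / sin(19.8°) = 135 m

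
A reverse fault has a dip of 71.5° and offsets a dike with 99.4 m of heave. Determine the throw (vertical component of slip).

297 m

throw = heave × tan(dip) = 99.4 × tan(71.5°) = 297 m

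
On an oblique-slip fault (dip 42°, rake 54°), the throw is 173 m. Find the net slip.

dip-slip = throw / sin(dip) = 173 / sin(42°) = 258.5 m
net slip = dip-slip / sin(rake) = 258.5 / sin(54°) = 320 m

320 m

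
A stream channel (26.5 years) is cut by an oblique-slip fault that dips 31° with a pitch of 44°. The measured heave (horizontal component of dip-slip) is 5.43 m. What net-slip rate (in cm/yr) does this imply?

dip-slip = heave / cos(dip) = 5.43 / cos(31°) = 6.335 m
net slip = dip-slip / sin(rake) = 6.335 / sin(44°) = 9.119 m
rate = 9.119 m / 26.5 years = 0.344 m/yr = 34.4 cm/yr

34.4 cm/yr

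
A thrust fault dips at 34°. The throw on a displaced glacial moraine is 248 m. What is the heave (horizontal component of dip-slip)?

heave = throw / tan(dip) = 248 / tan(34°) = 368 m

368 m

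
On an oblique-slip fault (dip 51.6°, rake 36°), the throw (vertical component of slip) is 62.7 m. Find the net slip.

dip-slip = throw / sin(dip) = 62.7 / sin(51.6°) = 80.01 m
net slip = dip-slip / sin(rake) = 80.01 / sin(36°) = 136 m

136 m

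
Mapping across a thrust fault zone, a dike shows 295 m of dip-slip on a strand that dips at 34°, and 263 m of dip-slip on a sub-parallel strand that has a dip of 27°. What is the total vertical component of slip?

284 m

throw_A = 295 × sin(34°) = 165 m
throw_B = 263 × sin(27°) = 119.4 m
total = 165 + 119.4 = 284 m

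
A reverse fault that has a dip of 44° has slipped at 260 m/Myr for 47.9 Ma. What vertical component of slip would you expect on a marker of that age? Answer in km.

8.65 km

dip-slip = rate × time = 260 m/Myr × 47.9 Ma = 12450 m
throw = dip-slip × sin(dip) = 12450 × sin(44°) = 8650 m = 8.65 km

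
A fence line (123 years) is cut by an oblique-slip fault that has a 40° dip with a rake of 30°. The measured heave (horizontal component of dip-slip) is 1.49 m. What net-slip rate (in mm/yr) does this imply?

31.6 mm/yr

dip-slip = heave / cos(dip) = 1.49 / cos(40°) = 1.945 m
net slip = dip-slip / sin(rake) = 1.945 / sin(30°) = 3.890 m
rate = 3.890 m / 123 years = 0.0316 m/yr = 31.6 mm/yr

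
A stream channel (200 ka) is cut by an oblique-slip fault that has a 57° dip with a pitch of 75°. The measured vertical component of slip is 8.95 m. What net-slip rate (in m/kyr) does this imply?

dip-slip = throw / sin(dip) = 8.95 / sin(57°) = 10.67 m
net slip = dip-slip / sin(rake) = 10.67 / sin(75°) = 11.05 m
rate = 11.05 m / 200 ka = 0.0000552 m/yr = 0.0552 m/kyr

0.0552 m/kyr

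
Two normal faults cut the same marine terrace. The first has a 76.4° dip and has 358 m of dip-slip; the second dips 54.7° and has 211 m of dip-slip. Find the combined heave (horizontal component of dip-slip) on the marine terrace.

heave_A = 358 × cos(76.4°) = 84.18 m
heave_B = 211 × cos(54.7°) = 121.9 m
total = 84.18 + 121.9 = 206 m

206 m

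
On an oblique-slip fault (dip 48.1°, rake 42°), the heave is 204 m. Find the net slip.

457 m

dip-slip = heave / cos(dip) = 204 / cos(48.1°) = 305.5 m
net slip = dip-slip / sin(rake) = 305.5 / sin(42°) = 457 m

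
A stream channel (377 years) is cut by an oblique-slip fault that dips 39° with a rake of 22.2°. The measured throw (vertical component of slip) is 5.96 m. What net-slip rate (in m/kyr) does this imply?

dip-slip = throw / sin(dip) = 5.96 / sin(39°) = 9.471 m
net slip = dip-slip / sin(rake) = 9.471 / sin(22.2°) = 25.06 m
rate = 25.06 m / 377 years = 0.0665 m/yr = 66.5 m/kyr

66.5 m/kyr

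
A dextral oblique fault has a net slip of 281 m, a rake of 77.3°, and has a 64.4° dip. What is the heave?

dip-slip = net slip × sin(rake) = 281 m × sin(77.3°) = 274.1 m
heave = dip-slip × cos(dip) = 274.1 × cos(64.4°) = 118 m

118 m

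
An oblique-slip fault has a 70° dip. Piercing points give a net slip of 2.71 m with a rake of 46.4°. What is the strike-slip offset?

strike-slip = net slip × cos(rake) = 2.71 m × cos(46.4°) = 1.87 m

1.87 m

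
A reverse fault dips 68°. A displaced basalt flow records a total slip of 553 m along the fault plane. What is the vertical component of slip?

throw = dip-slip × sin(dip) = 553 m × sin(68°) = 513 m

513 m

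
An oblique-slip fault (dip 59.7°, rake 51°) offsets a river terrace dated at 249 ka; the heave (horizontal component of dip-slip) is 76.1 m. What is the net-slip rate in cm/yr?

dip-slip = heave / cos(dip) = 76.1 / cos(59.7°) = 150.8 m
net slip = dip-slip / sin(rake) = 150.8 / sin(51°) = 194.1 m
rate = 194.1 m / 249 ka = 0.000779 m/yr = 0.0779 cm/yr

0.0779 cm/yr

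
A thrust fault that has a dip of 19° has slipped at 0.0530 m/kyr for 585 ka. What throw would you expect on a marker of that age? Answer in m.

10.1 m

dip-slip = rate × time = 0.0530 m/kyr × 585 ka = 31 m
throw = dip-slip × sin(dip) = 31 × sin(19°) = 10.1 m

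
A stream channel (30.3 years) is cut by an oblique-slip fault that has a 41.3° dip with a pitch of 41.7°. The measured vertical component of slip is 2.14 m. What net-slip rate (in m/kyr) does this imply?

161 m/kyr

dip-slip = throw / sin(dip) = 2.14 / sin(41.3°) = 3.242 m
net slip = dip-slip / sin(rake) = 3.242 / sin(41.7°) = 4.874 m
rate = 4.874 m / 30.3 years = 0.161 m/yr = 161 m/kyr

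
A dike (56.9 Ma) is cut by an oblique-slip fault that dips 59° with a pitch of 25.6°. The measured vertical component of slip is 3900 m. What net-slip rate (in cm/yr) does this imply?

0.0185 cm/yr

dip-slip = throw / sin(dip) = 3900 / sin(59°) = 4550 m
net slip = dip-slip / sin(rake) = 4550 / sin(25.6°) = 10530 m
rate = 10530 m / 56.9 Ma = 0.000185 m/yr = 0.0185 cm/yr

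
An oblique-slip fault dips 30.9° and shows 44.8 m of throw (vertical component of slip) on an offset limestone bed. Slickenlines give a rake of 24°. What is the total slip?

dip-slip = throw / sin(dip) = 44.8 / sin(30.9°) = 87.24 m
net slip = dip-slip / sin(rake) = 87.24 / sin(24°) = 214 m

214 m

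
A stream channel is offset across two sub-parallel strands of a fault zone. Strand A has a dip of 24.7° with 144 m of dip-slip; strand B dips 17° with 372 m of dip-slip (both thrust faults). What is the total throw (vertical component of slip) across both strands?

169 m

throw_A = 144 × sin(24.7°) = 60.17 m
throw_B = 372 × sin(17°) = 108.8 m
total = 60.17 + 108.8 = 169 m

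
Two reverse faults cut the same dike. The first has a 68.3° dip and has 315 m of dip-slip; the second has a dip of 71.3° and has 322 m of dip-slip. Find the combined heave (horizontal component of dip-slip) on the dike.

220 m

heave_A = 315 × cos(68.3°) = 116.5 m
heave_B = 322 × cos(71.3°) = 103.2 m
total = 116.5 + 103.2 = 220 m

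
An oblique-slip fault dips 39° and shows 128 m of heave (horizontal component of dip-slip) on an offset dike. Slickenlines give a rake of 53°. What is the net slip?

dip-slip = heave / cos(dip) = 128 / cos(39°) = 164.7 m
net slip = dip-slip / sin(rake) = 164.7 / sin(53°) = 206 m

206 m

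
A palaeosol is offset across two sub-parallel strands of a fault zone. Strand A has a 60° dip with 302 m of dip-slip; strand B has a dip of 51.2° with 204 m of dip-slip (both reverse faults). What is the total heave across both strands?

heave_A = 302 × cos(60°) = 151 m
heave_B = 204 × cos(51.2°) = 127.8 m
total = 151 + 127.8 = 279 m

279 m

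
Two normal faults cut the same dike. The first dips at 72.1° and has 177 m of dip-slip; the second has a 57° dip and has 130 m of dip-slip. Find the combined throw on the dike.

277 m

throw_A = 177 × sin(72.1°) = 168.4 m
throw_B = 130 × sin(57°) = 109 m
total = 168.4 + 109 = 277 m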